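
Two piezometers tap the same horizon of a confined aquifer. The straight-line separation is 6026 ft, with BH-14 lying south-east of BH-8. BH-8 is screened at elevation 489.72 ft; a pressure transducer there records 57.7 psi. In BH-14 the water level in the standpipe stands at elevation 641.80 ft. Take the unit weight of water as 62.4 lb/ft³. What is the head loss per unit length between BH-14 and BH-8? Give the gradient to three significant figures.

Pressure head at BH-8: ψ = 144·P/γ = 144 × 57.7 / 62.4 = 133.15 ft.
Total head at BH-8: h = z + ψ = 489.72 + 133.15 = 622.87 ft.
Total head at BH-14: h = 641.80 ft (water level in the piezometer is the total head).
Head difference: h(BH-8) − h(BH-14) = 622.87 − 641.80 = -18.93 ft.
Hydraulic gradient: i = |Δh| / L = 18.93 / 6026 = 0.00314.

i ≈ 0.00314 ft/ft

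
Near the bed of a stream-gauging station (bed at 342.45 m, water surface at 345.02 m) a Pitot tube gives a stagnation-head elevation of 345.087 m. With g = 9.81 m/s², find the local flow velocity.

Near the bed, under hydrostatic conditions, the piezometric head (z + ψ) equals the free-surface elevation, 345.02 m.
Velocity head = total − piezometric = 345.087 − 345.02 = 0.067 m.
v = √(2g·h_v) = √(2 × 9.81 × 0.067) = 1.15 m/s.

v ≈ 1.15 m/s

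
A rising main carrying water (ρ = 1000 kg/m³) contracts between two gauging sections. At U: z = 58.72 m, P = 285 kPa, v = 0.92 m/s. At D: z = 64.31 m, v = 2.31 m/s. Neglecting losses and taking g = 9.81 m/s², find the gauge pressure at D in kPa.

P₂ ≈ 228 kPa

Pressure head at U: ψ₁ = P₁/(ρg) = 285×1000 / (1000 × 9.81) = 29.05 m.
Velocity heads: v₁²/2g = 0.92²/19.62 = 0.043 m; v₂²/2g = 2.31²/19.62 = 0.272 m.
Total head H = z₁ + ψ₁ + v₁²/2g = 58.72 + 29.05 + 0.043 = 87.81 m.
ψ₂ = H − z₂ − v₂²/2g = 87.81 − 64.31 − 0.272 = 23.23 m.
P₂ = ρgψ₂ = 1000 × 9.81 × 23.23 ≈ 228 kPa.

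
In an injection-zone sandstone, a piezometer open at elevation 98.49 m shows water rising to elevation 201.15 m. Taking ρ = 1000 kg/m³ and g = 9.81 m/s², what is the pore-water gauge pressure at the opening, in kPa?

P ≈ 1010 kPa

Pressure head ψ = h − z = 201.15 − 98.49 = 102.66 m.
P = ρgψ = 1000 × 9.81 × 102.66 = 1007095 Pa ≈ 1010 kPa.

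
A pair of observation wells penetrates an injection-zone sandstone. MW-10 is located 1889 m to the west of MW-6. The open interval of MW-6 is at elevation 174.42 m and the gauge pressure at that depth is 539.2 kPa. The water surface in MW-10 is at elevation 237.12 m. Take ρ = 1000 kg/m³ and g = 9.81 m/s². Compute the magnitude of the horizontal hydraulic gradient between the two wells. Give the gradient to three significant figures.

Pressure head at MW-6: ψ = P/(ρg) = 539.2×1000 / (1000 × 9.81) = 54.96 m.
Total head at MW-6: h = z + ψ = 174.42 + 54.96 = 229.38 m.
Total head at MW-10: h = 237.12 m (water level in the piezometer is the total head).
Head difference: h(MW-6) − h(MW-10) = 229.38 − 237.12 = -7.74 m.
Hydraulic gradient: i = |Δh| / L = 7.74 / 1889 = 0.00410.

i ≈ 0.00410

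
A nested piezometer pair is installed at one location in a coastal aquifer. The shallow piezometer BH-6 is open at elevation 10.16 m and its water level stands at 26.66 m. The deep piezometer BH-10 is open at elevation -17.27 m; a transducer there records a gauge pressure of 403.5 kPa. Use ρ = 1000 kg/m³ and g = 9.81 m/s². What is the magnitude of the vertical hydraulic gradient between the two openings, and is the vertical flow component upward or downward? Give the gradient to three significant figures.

|i_v| ≈ 0.102; vertical flow is downward

Total head at BH-6: h = 26.66 m (water level in the standpipe).
Pressure head at BH-10: ψ = P/(ρg) = 403.5×1000 / (1000 × 9.81) = 41.13 m.
Total head at BH-10: h = z + ψ = -17.27 + 41.13 = 23.86 m.
Δh = h(BH-6) − h(BH-10) = 26.66 − 23.86 = 2.80 m.
Vertical separation Δz = 10.16 − (-17.27) = 27.43 m.
|i_v| = |Δh| / Δz = 2.80 / 27.43 = 0.102.
Head is higher in the shallow piezometer, so vertical flow is downward (recharge condition).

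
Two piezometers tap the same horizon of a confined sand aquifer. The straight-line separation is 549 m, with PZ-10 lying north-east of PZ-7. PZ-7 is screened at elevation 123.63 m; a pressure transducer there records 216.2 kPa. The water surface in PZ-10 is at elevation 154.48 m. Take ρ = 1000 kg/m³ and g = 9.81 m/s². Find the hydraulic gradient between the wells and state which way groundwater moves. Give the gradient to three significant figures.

i ≈ 0.0160; groundwater flows toward the south-west

Pressure head at PZ-7: ψ = P/(ρg) = 216.2×1000 / (1000 × 9.81) = 22.04 m.
Total head at PZ-7: h = z + ψ = 123.63 + 22.04 = 145.67 m.
Total head at PZ-10: h = 154.48 m (water level in the piezometer is the total head).
Head difference: h(PZ-7) − h(PZ-10) = 145.67 − 154.48 = -8.81 m.
Hydraulic gradient: i = |Δh| / L = 8.81 / 549 = 0.0160.
Flow is from higher to lower head: from PZ-10 toward PZ-7, i.e. toward the south-west.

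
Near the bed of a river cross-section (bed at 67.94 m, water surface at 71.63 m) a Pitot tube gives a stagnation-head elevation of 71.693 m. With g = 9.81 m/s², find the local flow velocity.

v ≈ 1.11 m/s

Near the bed, under hydrostatic conditions, the piezometric head (z + ψ) equals the free-surface elevation, 71.63 m.
Velocity head = total − piezometric = 71.693 − 71.63 = 0.063 m.
v = √(2g·h_v) = √(2 × 9.81 × 0.063) = 1.11 m/s.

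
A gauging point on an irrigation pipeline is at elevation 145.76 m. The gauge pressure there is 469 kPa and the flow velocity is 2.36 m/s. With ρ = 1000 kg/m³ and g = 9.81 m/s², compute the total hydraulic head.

Pressure head ψ = P/(ρg) = 469×1000 / (1000 × 9.81) = 47.81 m.
Velocity head = v²/(2g) = 2.36² / (2 × 9.81) = 0.284 m.
h = z + ψ + v²/(2g) = 145.76 + 47.81 + 0.284 = 193.85 m.

h ≈ 193.85 m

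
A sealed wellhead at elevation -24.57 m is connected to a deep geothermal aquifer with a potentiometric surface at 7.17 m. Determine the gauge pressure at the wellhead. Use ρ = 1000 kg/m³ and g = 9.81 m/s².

Head above the cap: Δh = 7.17 − (-24.57) = 31.74 m.
P = ρgΔh = 1000 × 9.81 × 31.74 = 311369 Pa ≈ 311 kPa.

P ≈ 311 kPa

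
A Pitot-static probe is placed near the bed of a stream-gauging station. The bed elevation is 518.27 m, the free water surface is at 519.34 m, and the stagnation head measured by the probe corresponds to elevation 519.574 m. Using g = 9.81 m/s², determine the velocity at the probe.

v ≈ 2.14 m/s

Near the bed, under hydrostatic conditions, the piezometric head (z + ψ) equals the free-surface elevation, 519.34 m.
Velocity head = total − piezometric = 519.574 − 519.34 = 0.234 m.
v = √(2g·h_v) = √(2 × 9.81 × 0.234) = 2.14 m/s.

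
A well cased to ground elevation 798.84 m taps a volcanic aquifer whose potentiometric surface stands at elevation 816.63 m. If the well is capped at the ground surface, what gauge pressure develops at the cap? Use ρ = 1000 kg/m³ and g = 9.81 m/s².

Head above the cap: Δh = 816.63 − 798.84 = 17.79 m.
P = ρgΔh = 1000 × 9.81 × 17.79 = 174520 Pa ≈ 175 kPa.

P ≈ 175 kPa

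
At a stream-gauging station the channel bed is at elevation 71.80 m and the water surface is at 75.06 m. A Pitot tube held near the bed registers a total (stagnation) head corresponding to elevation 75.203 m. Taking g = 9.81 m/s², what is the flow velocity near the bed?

v ≈ 1.68 m/s

Near the bed, under hydrostatic conditions, the piezometric head (z + ψ) equals the free-surface elevation, 75.06 m.
Velocity head = total − piezometric = 75.203 − 75.06 = 0.143 m.
v = √(2g·h_v) = √(2 × 9.81 × 0.143) = 1.68 m/s.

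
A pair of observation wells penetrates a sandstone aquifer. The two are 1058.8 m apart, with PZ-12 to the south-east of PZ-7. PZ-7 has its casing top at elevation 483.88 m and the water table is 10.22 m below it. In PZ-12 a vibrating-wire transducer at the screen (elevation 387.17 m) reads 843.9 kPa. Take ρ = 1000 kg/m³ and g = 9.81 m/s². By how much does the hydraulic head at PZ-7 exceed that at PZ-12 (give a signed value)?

Total head at PZ-7: h = 483.88 − 10.22 = 473.66 m.
Pressure head at PZ-12: ψ = P/(ρg) = 843.9×1000 / (1000 × 9.81) = 86.02 m.
Total head at PZ-12: h = z + ψ = 387.17 + 86.02 = 473.19 m.
Head difference: h(PZ-7) − h(PZ-12) = 473.66 − 473.19 = 0.47 m.

Δh ≈ 0.47 m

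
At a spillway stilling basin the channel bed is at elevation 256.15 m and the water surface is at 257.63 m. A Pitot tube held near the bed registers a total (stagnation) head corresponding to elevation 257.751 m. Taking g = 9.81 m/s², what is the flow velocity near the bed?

Near the bed, under hydrostatic conditions, the piezometric head (z + ψ) equals the free-surface elevation, 257.63 m.
Velocity head = total − piezometric = 257.751 − 257.63 = 0.121 m.
v = √(2g·h_v) = √(2 × 9.81 × 0.121) = 1.54 m/s.

v ≈ 1.54 m/s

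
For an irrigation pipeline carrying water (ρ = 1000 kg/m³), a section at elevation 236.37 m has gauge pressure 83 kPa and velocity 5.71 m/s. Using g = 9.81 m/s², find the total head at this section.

Pressure head ψ = P/(ρg) = 83×1000 / (1000 × 9.81) = 8.46 m.
Velocity head = v²/(2g) = 5.71² / (2 × 9.81) = 1.662 m.
h = z + ψ + v²/(2g) = 236.37 + 8.46 + 1.662 = 246.49 m.

h ≈ 246.49 m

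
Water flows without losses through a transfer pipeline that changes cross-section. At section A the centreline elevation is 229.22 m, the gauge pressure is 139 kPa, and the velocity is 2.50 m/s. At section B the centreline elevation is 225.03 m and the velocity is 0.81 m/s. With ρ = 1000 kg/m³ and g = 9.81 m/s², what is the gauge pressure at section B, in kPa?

P₂ ≈ 183 kPa

Pressure head at A: ψ₁ = P₁/(ρg) = 139×1000 / (1000 × 9.81) = 14.17 m.
Velocity heads: v₁²/2g = 2.50²/19.62 = 0.319 m; v₂²/2g = 0.81²/19.62 = 0.033 m.
Total head H = z₁ + ψ₁ + v₁²/2g = 229.22 + 14.17 + 0.319 = 243.71 m.
ψ₂ = H − z₂ − v₂²/2g = 243.71 − 225.03 − 0.033 = 18.65 m.
P₂ = ρgψ₂ = 1000 × 9.81 × 18.65 ≈ 183 kPa.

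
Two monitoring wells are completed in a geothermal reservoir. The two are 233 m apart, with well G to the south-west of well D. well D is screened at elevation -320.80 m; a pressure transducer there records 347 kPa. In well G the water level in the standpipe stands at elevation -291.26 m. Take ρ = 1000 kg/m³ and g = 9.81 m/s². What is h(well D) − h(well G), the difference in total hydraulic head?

Pressure head at well D: ψ = P/(ρg) = 347×1000 / (1000 × 9.81) = 35.37 m.
Total head at well D: h = z + ψ = -320.80 + 35.37 = -285.43 m.
Total head at well G: h = -291.26 m (water level in the piezometer is the total head).
Head difference: h(well D) − h(well G) = -285.43 − (-291.26) = 5.83 m.

Δh ≈ 5.83 m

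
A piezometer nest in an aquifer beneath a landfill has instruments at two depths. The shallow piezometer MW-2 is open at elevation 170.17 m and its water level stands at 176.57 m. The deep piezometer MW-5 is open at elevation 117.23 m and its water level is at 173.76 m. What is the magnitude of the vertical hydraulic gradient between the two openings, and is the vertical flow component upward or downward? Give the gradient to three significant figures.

Total head at MW-2: h = 176.57 m (water level in the standpipe).
Total head at MW-5: h = 173.76 m.
Δh = h(MW-2) − h(MW-5) = 176.57 − 173.76 = 2.81 m.
Vertical separation Δz = 170.17 − 117.23 = 52.94 m.
|i_v| = |Δh| / Δz = 2.81 / 52.94 = 0.0531.
Head is higher in the shallow piezometer, so vertical flow is downward (recharge condition).

|i_v| ≈ 0.0531; vertical flow is downward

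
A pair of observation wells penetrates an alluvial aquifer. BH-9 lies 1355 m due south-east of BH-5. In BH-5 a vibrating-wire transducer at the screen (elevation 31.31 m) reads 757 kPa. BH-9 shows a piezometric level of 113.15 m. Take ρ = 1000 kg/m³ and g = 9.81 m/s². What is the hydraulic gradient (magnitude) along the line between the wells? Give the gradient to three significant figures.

Pressure head at BH-5: ψ = P/(ρg) = 757×1000 / (1000 × 9.81) = 77.17 m.
Total head at BH-5: h = z + ψ = 31.31 + 77.17 = 108.48 m.
Total head at BH-9: h = 113.15 m (water level in the piezometer is the total head).
Head difference: h(BH-5) − h(BH-9) = 108.48 − 113.15 = -4.67 m.
Hydraulic gradient: i = |Δh| / L = 4.67 / 1355 = 0.00345.

i ≈ 0.00345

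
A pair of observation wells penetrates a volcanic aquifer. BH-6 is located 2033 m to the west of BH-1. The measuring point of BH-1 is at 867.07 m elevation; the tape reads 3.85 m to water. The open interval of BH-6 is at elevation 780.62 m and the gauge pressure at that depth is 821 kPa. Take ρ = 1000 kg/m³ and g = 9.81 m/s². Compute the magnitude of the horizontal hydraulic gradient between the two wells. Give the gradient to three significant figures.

Total head at BH-1: h = 867.07 − 3.85 = 863.22 m.
Pressure head at BH-6: ψ = P/(ρg) = 821×1000 / (1000 × 9.81) = 83.69 m.
Total head at BH-6: h = z + ψ = 780.62 + 83.69 = 864.31 m.
Head difference: h(BH-1) − h(BH-6) = 863.22 − 864.31 = -1.09 m.
Hydraulic gradient: i = |Δh| / L = 1.09 / 2033 = 0.000536.

i ≈ 0.000536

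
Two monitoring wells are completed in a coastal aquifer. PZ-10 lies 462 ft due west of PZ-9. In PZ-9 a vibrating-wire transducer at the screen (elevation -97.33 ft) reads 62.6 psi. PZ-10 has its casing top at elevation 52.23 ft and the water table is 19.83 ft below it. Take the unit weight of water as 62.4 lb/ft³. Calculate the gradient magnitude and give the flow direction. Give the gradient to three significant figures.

Pressure head at PZ-9: ψ = 144·P/γ = 144 × 62.6 / 62.4 = 144.46 ft.
Total head at PZ-9: h = z + ψ = -97.33 + 144.46 = 47.13 ft.
Total head at PZ-10: h = 52.23 − 19.83 = 32.40 ft.
Head difference: h(PZ-9) − h(PZ-10) = 47.13 − 32.40 = 14.73 ft.
Hydraulic gradient: i = |Δh| / L = 14.73 / 462 = 0.0319.
Flow is from higher to lower head: from PZ-9 toward PZ-10, i.e. toward the west.

i ≈ 0.0319; groundwater flows toward the west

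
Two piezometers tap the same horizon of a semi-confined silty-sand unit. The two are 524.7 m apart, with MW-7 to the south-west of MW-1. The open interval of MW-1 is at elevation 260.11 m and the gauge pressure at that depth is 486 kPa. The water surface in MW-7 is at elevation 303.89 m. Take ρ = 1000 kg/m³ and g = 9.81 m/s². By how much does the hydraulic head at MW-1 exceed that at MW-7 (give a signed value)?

Δh ≈ 5.76 m

Pressure head at MW-1: ψ = P/(ρg) = 486×1000 / (1000 × 9.81) = 49.54 m.
Total head at MW-1: h = z + ψ = 260.11 + 49.54 = 309.65 m.
Total head at MW-7: h = 303.89 m (water level in the piezometer is the total head).
Head difference: h(MW-1) − h(MW-7) = 309.65 − 303.89 = 5.76 m.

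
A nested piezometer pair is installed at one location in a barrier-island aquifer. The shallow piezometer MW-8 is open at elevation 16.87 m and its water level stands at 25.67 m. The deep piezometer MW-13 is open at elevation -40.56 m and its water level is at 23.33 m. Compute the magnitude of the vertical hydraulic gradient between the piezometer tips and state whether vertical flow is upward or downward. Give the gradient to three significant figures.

|i_v| ≈ 0.0407; vertical flow is downward

Total head at MW-8: h = 25.67 m (water level in the standpipe).
Total head at MW-13: h = 23.33 m.
Δh = h(MW-8) − h(MW-13) = 25.67 − 23.33 = 2.34 m.
Vertical separation Δz = 16.87 − (-40.56) = 57.43 m.
|i_v| = |Δh| / Δz = 2.34 / 57.43 = 0.0407.
Head is higher in the shallow piezometer, so vertical flow is downward (recharge condition).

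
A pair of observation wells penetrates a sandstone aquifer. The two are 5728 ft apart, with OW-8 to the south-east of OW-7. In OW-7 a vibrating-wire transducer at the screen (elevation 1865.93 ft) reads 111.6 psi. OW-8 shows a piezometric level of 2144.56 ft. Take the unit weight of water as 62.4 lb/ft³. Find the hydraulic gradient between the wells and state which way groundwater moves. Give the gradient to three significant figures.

i ≈ 0.00368; groundwater flows toward the north-west

Pressure head at OW-7: ψ = 144·P/γ = 144 × 111.6 / 62.4 = 257.54 ft.
Total head at OW-7: h = z + ψ = 1865.93 + 257.54 = 2123.47 ft.
Total head at OW-8: h = 2144.56 ft (water level in the piezometer is the total head).
Head difference: h(OW-7) − h(OW-8) = 2123.47 − 2144.56 = -21.09 ft.
Hydraulic gradient: i = |Δh| / L = 21.09 / 5728 = 0.00368.
Flow is from higher to lower head: from OW-8 toward OW-7, i.e. toward the north-west.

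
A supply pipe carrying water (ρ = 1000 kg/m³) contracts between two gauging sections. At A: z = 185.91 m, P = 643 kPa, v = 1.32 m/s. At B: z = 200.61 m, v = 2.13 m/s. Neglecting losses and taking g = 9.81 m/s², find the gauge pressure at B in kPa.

Pressure head at A: ψ₁ = P₁/(ρg) = 643×1000 / (1000 × 9.81) = 65.55 m.
Velocity heads: v₁²/2g = 1.32²/19.62 = 0.089 m; v₂²/2g = 2.13²/19.62 = 0.231 m.
Total head H = z₁ + ψ₁ + v₁²/2g = 185.91 + 65.55 + 0.089 = 251.55 m.
ψ₂ = H − z₂ − v₂²/2g = 251.55 − 200.61 − 0.231 = 50.71 m.
P₂ = ρgψ₂ = 1000 × 9.81 × 50.71 ≈ 497 kPa.

P₂ ≈ 497 kPa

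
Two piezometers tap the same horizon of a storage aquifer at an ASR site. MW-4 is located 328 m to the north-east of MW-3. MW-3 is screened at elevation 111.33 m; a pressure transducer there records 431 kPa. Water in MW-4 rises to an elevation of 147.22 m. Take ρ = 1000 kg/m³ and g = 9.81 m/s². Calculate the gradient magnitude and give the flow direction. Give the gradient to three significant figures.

i ≈ 0.0245; groundwater flows toward the north-east

Pressure head at MW-3: ψ = P/(ρg) = 431×1000 / (1000 × 9.81) = 43.93 m.
Total head at MW-3: h = z + ψ = 111.33 + 43.93 = 155.26 m.
Total head at MW-4: h = 147.22 m (water level in the piezometer is the total head).
Head difference: h(MW-3) − h(MW-4) = 155.26 − 147.22 = 8.04 m.
Hydraulic gradient: i = |Δh| / L = 8.04 / 328 = 0.0245.
Flow is from higher to lower head: from MW-3 toward MW-4, i.e. toward the north-east.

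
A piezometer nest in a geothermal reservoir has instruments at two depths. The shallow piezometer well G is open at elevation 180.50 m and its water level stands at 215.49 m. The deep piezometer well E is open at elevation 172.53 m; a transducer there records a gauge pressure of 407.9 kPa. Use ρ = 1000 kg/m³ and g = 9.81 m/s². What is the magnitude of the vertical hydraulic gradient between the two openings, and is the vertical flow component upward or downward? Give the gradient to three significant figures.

Total head at well G: h = 215.49 m (water level in the standpipe).
Pressure head at well E: ψ = P/(ρg) = 407.9×1000 / (1000 × 9.81) = 41.58 m.
Total head at well E: h = z + ψ = 172.53 + 41.58 = 214.11 m.
Δh = h(well G) − h(well E) = 215.49 − 214.11 = 1.38 m.
Vertical separation Δz = 180.50 − 172.53 = 7.97 m.
|i_v| = |Δh| / Δz = 1.38 / 7.97 = 0.173.
Head is higher in the shallow piezometer, so vertical flow is downward (recharge condition).

|i_v| ≈ 0.173; vertical flow is downward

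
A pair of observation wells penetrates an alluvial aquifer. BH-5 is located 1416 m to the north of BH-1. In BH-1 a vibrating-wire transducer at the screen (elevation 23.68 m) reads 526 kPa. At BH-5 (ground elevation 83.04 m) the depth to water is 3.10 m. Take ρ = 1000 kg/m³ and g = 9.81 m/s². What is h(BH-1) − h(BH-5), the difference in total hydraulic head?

Δh ≈ -2.64 m

Pressure head at BH-1: ψ = P/(ρg) = 526×1000 / (1000 × 9.81) = 53.62 m.
Total head at BH-1: h = z + ψ = 23.68 + 53.62 = 77.30 m.
Total head at BH-5: h = 83.04 − 3.10 = 79.94 m.
Head difference: h(BH-1) − h(BH-5) = 77.30 − 79.94 = -2.64 m.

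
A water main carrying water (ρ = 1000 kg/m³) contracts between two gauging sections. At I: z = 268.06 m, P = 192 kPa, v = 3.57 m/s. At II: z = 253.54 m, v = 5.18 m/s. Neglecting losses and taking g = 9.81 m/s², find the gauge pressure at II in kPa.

P₂ ≈ 327 kPa

Pressure head at I: ψ₁ = P₁/(ρg) = 192×1000 / (1000 × 9.81) = 19.57 m.
Velocity heads: v₁²/2g = 3.57²/19.62 = 0.650 m; v₂²/2g = 5.18²/19.62 = 1.368 m.
Total head H = z₁ + ψ₁ + v₁²/2g = 268.06 + 19.57 + 0.650 = 288.28 m.
ψ₂ = H − z₂ − v₂²/2g = 288.28 − 253.54 − 1.368 = 33.37 m.
P₂ = ρgψ₂ = 1000 × 9.81 × 33.37 ≈ 327 kPa.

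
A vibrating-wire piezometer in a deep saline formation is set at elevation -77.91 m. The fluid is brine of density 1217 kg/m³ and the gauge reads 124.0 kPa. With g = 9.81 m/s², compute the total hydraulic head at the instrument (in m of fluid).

ψ = P/(ρg) = 124.0×1000 / (1217 × 9.81) = 10.39 m.
h = z + ψ = -77.91 + 10.39 = -67.52 m.

h ≈ -67.52 m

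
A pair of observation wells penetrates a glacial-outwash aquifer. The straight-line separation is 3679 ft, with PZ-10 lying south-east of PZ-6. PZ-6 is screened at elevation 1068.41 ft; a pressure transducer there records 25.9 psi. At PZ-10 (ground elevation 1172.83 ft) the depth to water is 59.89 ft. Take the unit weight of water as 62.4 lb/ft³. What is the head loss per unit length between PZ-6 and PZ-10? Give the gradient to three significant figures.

Pressure head at PZ-6: ψ = 144·P/γ = 144 × 25.9 / 62.4 = 59.77 ft.
Total head at PZ-6: h = z + ψ = 1068.41 + 59.77 = 1128.18 ft.
Total head at PZ-10: h = 1172.83 − 59.89 = 1112.94 ft.
Head difference: h(PZ-6) − h(PZ-10) = 1128.18 − 1112.94 = 15.24 ft.
Hydraulic gradient: i = |Δh| / L = 15.24 / 3679 = 0.00414.

i ≈ 0.00414 ft/ft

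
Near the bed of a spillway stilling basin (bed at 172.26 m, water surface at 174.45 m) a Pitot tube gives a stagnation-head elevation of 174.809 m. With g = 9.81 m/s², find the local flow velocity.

Near the bed, under hydrostatic conditions, the piezometric head (z + ψ) equals the free-surface elevation, 174.45 m.
Velocity head = total − piezometric = 174.809 − 174.45 = 0.359 m.
v = √(2g·h_v) = √(2 × 9.81 × 0.359) = 2.65 m/s.

v ≈ 2.65 m/s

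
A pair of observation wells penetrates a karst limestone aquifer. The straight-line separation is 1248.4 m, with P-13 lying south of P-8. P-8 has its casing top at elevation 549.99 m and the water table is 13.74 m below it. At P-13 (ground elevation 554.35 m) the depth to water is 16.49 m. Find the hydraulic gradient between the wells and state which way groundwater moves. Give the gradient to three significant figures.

i ≈ 0.00129; groundwater flows toward the north

Total head at P-8: h = 549.99 − 13.74 = 536.25 m.
Total head at P-13: h = 554.35 − 16.49 = 537.86 m.
Head difference: h(P-8) − h(P-13) = 536.25 − 537.86 = -1.61 m.
Hydraulic gradient: i = |Δh| / L = 1.61 / 1248.4 = 0.00129.
Flow is from higher to lower head: from P-13 toward P-8, i.e. toward the north.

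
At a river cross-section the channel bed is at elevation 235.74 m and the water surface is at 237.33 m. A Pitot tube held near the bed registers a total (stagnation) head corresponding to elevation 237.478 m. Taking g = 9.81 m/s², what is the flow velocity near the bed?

Near the bed, under hydrostatic conditions, the piezometric head (z + ψ) equals the free-surface elevation, 237.33 m.
Velocity head = total − piezometric = 237.478 − 237.33 = 0.148 m.
v = √(2g·h_v) = √(2 × 9.81 × 0.148) = 1.70 m/s.

v ≈ 1.70 m/s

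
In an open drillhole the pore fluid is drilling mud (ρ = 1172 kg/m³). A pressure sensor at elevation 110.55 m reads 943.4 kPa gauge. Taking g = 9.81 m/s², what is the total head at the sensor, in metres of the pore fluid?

ψ = P/(ρg) = 943.4×1000 / (1172 × 9.81) = 82.05 m.
h = z + ψ = 110.55 + 82.05 = 192.60 m.

h ≈ 192.60 m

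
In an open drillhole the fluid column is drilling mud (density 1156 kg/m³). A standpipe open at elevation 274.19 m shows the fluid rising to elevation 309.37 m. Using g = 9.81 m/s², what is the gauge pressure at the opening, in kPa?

Pressure head ψ = h − z = 309.37 − 274.19 = 35.18 m.
P = ρgψ = 1156 × 9.81 × 35.18 = 398954 Pa ≈ 399 kPa.

P ≈ 399 kPa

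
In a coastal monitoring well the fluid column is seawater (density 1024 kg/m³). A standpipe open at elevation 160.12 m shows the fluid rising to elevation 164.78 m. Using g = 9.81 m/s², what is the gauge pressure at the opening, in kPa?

P ≈ 46.8 kPa

Pressure head ψ = h − z = 164.78 − 160.12 = 4.66 m.
P = ρgψ = 1024 × 9.81 × 4.66 = 46812 Pa ≈ 46.8 kPa.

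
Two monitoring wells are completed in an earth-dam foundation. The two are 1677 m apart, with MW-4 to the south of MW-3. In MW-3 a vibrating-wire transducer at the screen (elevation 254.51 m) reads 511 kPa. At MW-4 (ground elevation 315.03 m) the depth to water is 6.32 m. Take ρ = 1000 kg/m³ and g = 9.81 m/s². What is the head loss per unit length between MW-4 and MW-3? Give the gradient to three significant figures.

Pressure head at MW-3: ψ = P/(ρg) = 511×1000 / (1000 × 9.81) = 52.09 m.
Total head at MW-3: h = z + ψ = 254.51 + 52.09 = 306.60 m.
Total head at MW-4: h = 315.03 − 6.32 = 308.71 m.
Head difference: h(MW-3) − h(MW-4) = 306.60 − 308.71 = -2.11 m.
Hydraulic gradient: i = |Δh| / L = 2.11 / 1677 = 0.00126.

i ≈ 0.00126 m/m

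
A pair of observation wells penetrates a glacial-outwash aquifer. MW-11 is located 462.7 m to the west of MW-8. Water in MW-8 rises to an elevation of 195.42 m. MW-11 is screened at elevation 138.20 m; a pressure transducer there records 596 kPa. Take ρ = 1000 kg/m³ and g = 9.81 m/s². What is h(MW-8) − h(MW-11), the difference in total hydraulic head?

Δh ≈ -3.53 m

Total head at MW-8: h = 195.42 m (water level in the piezometer is the total head).
Pressure head at MW-11: ψ = P/(ρg) = 596×1000 / (1000 × 9.81) = 60.75 m.
Total head at MW-11: h = z + ψ = 138.20 + 60.75 = 198.95 m.
Head difference: h(MW-8) − h(MW-11) = 195.42 − 198.95 = -3.53 m.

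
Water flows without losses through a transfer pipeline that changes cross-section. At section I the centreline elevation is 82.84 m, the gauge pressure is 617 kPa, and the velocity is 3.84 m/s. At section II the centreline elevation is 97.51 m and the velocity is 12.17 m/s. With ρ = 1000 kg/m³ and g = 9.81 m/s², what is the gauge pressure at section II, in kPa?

P₂ ≈ 406 kPa

Pressure head at I: ψ₁ = P₁/(ρg) = 617×1000 / (1000 × 9.81) = 62.90 m.
Velocity heads: v₁²/2g = 3.84²/19.62 = 0.752 m; v₂²/2g = 12.17²/19.62 = 7.549 m.
Total head H = z₁ + ψ₁ + v₁²/2g = 82.84 + 62.90 + 0.752 = 146.49 m.
ψ₂ = H − z₂ − v₂²/2g = 146.49 − 97.51 − 7.549 = 41.43 m.
P₂ = ρgψ₂ = 1000 × 9.81 × 41.43 ≈ 406 kPa.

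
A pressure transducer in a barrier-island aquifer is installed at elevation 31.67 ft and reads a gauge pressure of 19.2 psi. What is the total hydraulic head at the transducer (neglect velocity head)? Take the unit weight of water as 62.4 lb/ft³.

h ≈ 75.98 ft

ψ = 144·P/γ = 144 × 19.2 / 62.4 = 44.31 ft.
h = z + ψ = 31.67 + 44.31 = 75.98 ft.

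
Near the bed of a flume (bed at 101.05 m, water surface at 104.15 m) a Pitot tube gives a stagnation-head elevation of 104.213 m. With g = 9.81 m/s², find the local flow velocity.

Near the bed, under hydrostatic conditions, the piezometric head (z + ψ) equals the free-surface elevation, 104.15 m.
Velocity head = total − piezometric = 104.213 − 104.15 = 0.063 m.
v = √(2g·h_v) = √(2 × 9.81 × 0.063) = 1.11 m/s.

v ≈ 1.11 m/s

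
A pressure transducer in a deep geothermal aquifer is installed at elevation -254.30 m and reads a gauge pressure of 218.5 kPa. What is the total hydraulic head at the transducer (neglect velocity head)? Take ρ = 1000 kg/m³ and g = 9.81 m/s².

h ≈ -232.03 m

ψ = P/(ρg) = 218.5×1000 / (1000 × 9.81) = 22.27 m.
h = z + ψ = -254.30 + 22.27 = -232.03 m.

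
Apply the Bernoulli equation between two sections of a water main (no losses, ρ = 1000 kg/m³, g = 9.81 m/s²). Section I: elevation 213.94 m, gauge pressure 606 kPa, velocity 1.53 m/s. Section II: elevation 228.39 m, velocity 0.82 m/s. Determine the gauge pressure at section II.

Pressure head at I: ψ₁ = P₁/(ρg) = 606×1000 / (1000 × 9.81) = 61.77 m.
Velocity heads: v₁²/2g = 1.53²/19.62 = 0.119 m; v₂²/2g = 0.82²/19.62 = 0.034 m.
Total head H = z₁ + ψ₁ + v₁²/2g = 213.94 + 61.77 + 0.119 = 275.83 m.
ψ₂ = H − z₂ − v₂²/2g = 275.83 − 228.39 − 0.034 = 47.41 m.
P₂ = ρgψ₂ = 1000 × 9.81 × 47.41 ≈ 465 kPa.

P₂ ≈ 465 kPa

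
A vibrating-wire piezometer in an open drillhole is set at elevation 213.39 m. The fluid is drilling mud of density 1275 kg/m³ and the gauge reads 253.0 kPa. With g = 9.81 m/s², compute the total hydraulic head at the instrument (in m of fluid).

ψ = P/(ρg) = 253.0×1000 / (1275 × 9.81) = 20.23 m.
h = z + ψ = 213.39 + 20.23 = 233.62 m.

h ≈ 233.62 m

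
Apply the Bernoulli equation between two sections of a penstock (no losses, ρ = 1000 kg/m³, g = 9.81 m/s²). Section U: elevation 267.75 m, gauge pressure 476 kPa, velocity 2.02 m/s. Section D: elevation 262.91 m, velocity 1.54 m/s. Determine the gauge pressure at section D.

Pressure head at U: ψ₁ = P₁/(ρg) = 476×1000 / (1000 × 9.81) = 48.52 m.
Velocity heads: v₁²/2g = 2.02²/19.62 = 0.208 m; v₂²/2g = 1.54²/19.62 = 0.121 m.
Total head H = z₁ + ψ₁ + v₁²/2g = 267.75 + 48.52 + 0.208 = 316.48 m.
ψ₂ = H − z₂ − v₂²/2g = 316.48 − 262.91 − 0.121 = 53.45 m.
P₂ = ρgψ₂ = 1000 × 9.81 × 53.45 ≈ 524 kPa.

P₂ ≈ 524 kPa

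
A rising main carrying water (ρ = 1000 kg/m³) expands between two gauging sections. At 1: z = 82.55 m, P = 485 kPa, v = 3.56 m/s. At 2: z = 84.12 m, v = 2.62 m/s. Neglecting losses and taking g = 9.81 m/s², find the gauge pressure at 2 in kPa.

P₂ ≈ 473 kPa

Pressure head at 1: ψ₁ = P₁/(ρg) = 485×1000 / (1000 × 9.81) = 49.44 m.
Velocity heads: v₁²/2g = 3.56²/19.62 = 0.646 m; v₂²/2g = 2.62²/19.62 = 0.350 m.
Total head H = z₁ + ψ₁ + v₁²/2g = 82.55 + 49.44 + 0.646 = 132.64 m.
ψ₂ = H − z₂ − v₂²/2g = 132.64 − 84.12 − 0.350 = 48.17 m.
P₂ = ρgψ₂ = 1000 × 9.81 × 48.17 ≈ 473 kPa.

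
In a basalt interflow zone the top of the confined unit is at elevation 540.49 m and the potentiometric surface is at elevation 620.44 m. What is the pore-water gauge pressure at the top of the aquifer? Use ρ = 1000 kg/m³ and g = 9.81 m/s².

P ≈ 784 kPa

Pressure head at the aquifer top: ψ = h − z = 620.44 − 540.49 = 79.95 m.
P = ρgψ = 1000 × 9.81 × 79.95 = 784310 Pa ≈ 784 kPa.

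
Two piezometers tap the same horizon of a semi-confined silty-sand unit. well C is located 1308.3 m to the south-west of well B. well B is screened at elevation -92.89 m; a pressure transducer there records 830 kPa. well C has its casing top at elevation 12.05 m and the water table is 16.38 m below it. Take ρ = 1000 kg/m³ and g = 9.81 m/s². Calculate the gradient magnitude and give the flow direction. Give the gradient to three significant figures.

i ≈ 0.00302; groundwater flows toward the north-east

Pressure head at well B: ψ = P/(ρg) = 830×1000 / (1000 × 9.81) = 84.61 m.
Total head at well B: h = z + ψ = -92.89 + 84.61 = -8.28 m.
Total head at well C: h = 12.05 − 16.38 = -4.33 m.
Head difference: h(well B) − h(well C) = -8.28 − (-4.33) = -3.95 m.
Hydraulic gradient: i = |Δh| / L = 3.95 / 1308.3 = 0.00302.
Flow is from higher to lower head: from well C toward well B, i.e. toward the north-east.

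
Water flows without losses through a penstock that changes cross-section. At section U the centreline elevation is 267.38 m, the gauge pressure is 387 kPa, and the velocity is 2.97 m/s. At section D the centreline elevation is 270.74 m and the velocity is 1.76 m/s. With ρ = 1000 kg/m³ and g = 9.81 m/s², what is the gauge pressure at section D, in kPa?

P₂ ≈ 357 kPa

Pressure head at U: ψ₁ = P₁/(ρg) = 387×1000 / (1000 × 9.81) = 39.45 m.
Velocity heads: v₁²/2g = 2.97²/19.62 = 0.450 m; v₂²/2g = 1.76²/19.62 = 0.158 m.
Total head H = z₁ + ψ₁ + v₁²/2g = 267.38 + 39.45 + 0.450 = 307.28 m.
ψ₂ = H − z₂ − v₂²/2g = 307.28 − 270.74 − 0.158 = 36.38 m.
P₂ = ρgψ₂ = 1000 × 9.81 × 36.38 ≈ 357 kPa.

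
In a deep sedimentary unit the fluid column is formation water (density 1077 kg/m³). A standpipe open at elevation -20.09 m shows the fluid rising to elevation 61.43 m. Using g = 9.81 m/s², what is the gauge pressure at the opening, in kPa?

P ≈ 861 kPa

Pressure head ψ = h − z = 61.43 − (-20.09) = 81.52 m.
P = ρgψ = 1077 × 9.81 × 81.52 = 861289 Pa ≈ 861 kPa.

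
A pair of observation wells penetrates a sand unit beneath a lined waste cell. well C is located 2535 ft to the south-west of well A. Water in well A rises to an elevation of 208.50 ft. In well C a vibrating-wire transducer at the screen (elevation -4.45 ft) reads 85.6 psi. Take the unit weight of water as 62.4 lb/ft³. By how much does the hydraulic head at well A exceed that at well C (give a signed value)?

Δh ≈ 15.41 ft

Total head at well A: h = 208.50 ft (water level in the piezometer is the total head).
Pressure head at well C: ψ = 144·P/γ = 144 × 85.6 / 62.4 = 197.54 ft.
Total head at well C: h = z + ψ = -4.45 + 197.54 = 193.09 ft.
Head difference: h(well A) − h(well C) = 208.50 − 193.09 = 15.41 ft.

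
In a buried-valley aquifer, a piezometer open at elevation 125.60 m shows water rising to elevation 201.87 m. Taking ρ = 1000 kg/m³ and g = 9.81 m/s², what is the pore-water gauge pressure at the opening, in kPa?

Pressure head ψ = h − z = 201.87 − 125.60 = 76.27 m.
P = ρgψ = 1000 × 9.81 × 76.27 = 748209 Pa ≈ 748 kPa.

P ≈ 748 kPa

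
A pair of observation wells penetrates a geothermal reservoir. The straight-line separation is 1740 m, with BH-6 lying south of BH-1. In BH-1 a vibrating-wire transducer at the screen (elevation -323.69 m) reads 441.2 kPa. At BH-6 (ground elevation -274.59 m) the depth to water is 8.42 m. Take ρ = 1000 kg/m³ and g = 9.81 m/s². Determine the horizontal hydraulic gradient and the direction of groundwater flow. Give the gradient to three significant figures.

Pressure head at BH-1: ψ = P/(ρg) = 441.2×1000 / (1000 × 9.81) = 44.97 m.
Total head at BH-1: h = z + ψ = -323.69 + 44.97 = -278.72 m.
Total head at BH-6: h = -274.59 − 8.42 = -283.01 m.
Head difference: h(BH-1) − h(BH-6) = -278.72 − (-283.01) = 4.29 m.
Hydraulic gradient: i = |Δh| / L = 4.29 / 1740 = 0.00247.
Flow is from higher to lower head: from BH-1 toward BH-6, i.e. toward the south.

i ≈ 0.00247; groundwater flows toward the south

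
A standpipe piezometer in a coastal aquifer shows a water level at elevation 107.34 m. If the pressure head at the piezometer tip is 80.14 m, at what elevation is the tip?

z ≈ 27.20 m

z = h − ψ = 107.34 − 80.14 = 27.20 m.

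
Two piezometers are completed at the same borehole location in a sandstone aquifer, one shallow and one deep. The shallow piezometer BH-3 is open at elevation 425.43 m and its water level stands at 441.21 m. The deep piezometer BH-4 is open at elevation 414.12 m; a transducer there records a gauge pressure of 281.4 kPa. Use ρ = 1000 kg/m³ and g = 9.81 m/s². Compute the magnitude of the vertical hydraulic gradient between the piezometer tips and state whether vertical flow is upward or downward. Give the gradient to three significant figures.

|i_v| ≈ 0.141; vertical flow is upward

Total head at BH-3: h = 441.21 m (water level in the standpipe).
Pressure head at BH-4: ψ = P/(ρg) = 281.4×1000 / (1000 × 9.81) = 28.69 m.
Total head at BH-4: h = z + ψ = 414.12 + 28.69 = 442.81 m.
Δh = h(BH-3) − h(BH-4) = 441.21 − 442.81 = -1.60 m.
Vertical separation Δz = 425.43 − 414.12 = 11.31 m.
|i_v| = |Δh| / Δz = 1.60 / 11.31 = 0.141.
Head is higher in the deep piezometer, so vertical flow is upward (discharge condition).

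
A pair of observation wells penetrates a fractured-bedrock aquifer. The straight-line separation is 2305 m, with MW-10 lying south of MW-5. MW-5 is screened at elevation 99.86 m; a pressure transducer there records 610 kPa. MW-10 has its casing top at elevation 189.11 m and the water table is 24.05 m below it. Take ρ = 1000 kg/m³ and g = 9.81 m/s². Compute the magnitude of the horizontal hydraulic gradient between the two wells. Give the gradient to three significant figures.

i ≈ 0.00131

Pressure head at MW-5: ψ = P/(ρg) = 610×1000 / (1000 × 9.81) = 62.18 m.
Total head at MW-5: h = z + ψ = 99.86 + 62.18 = 162.04 m.
Total head at MW-10: h = 189.11 − 24.05 = 165.06 m.
Head difference: h(MW-5) − h(MW-10) = 162.04 − 165.06 = -3.02 m.
Hydraulic gradient: i = |Δh| / L = 3.02 / 2305 = 0.00131.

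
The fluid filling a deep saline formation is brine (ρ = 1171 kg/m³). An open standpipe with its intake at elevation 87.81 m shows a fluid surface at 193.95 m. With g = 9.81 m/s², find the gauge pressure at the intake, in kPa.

P ≈ 1220 kPa

Pressure head ψ = h − z = 193.95 − 87.81 = 106.14 m.
P = ρgψ = 1171 × 9.81 × 106.14 = 1219284 Pa ≈ 1220 kPa.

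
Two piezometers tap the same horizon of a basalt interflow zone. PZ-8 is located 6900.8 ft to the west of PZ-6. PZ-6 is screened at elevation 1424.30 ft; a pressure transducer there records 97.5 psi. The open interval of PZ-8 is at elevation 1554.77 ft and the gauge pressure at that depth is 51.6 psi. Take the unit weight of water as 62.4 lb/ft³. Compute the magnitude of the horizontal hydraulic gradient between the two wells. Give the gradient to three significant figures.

Pressure head at PZ-6: ψ = 144·P/γ = 144 × 97.5 / 62.4 = 225.00 ft.
Total head at PZ-6: h = z + ψ = 1424.30 + 225.00 = 1649.30 ft.
Pressure head at PZ-8: ψ = 144·P/γ = 144 × 51.6 / 62.4 = 119.08 ft.
Total head at PZ-8: h = z + ψ = 1554.77 + 119.08 = 1673.85 ft.
Head difference: h(PZ-6) − h(PZ-8) = 1649.30 − 1673.85 = -24.55 ft.
Hydraulic gradient: i = |Δh| / L = 24.55 / 6900.8 = 0.00356.

i ≈ 0.00356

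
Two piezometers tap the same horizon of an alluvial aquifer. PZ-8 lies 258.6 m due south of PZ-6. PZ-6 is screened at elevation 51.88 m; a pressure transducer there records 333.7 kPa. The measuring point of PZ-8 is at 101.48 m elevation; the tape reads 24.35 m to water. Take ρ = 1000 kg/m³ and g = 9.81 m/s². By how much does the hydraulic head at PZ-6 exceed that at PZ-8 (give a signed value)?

Δh ≈ 8.77 m

Pressure head at PZ-6: ψ = P/(ρg) = 333.7×1000 / (1000 × 9.81) = 34.02 m.
Total head at PZ-6: h = z + ψ = 51.88 + 34.02 = 85.90 m.
Total head at PZ-8: h = 101.48 − 24.35 = 77.13 m.
Head difference: h(PZ-6) − h(PZ-8) = 85.90 − 77.13 = 8.77 m.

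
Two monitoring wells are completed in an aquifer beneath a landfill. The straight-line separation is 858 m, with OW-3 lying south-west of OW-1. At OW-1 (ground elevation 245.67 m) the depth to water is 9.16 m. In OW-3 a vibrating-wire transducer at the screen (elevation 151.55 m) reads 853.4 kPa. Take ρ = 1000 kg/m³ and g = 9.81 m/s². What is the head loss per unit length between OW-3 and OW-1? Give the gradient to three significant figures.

i ≈ 0.00237 m/m

Total head at OW-1: h = 245.67 − 9.16 = 236.51 m.
Pressure head at OW-3: ψ = P/(ρg) = 853.4×1000 / (1000 × 9.81) = 86.99 m.
Total head at OW-3: h = z + ψ = 151.55 + 86.99 = 238.54 m.
Head difference: h(OW-1) − h(OW-3) = 236.51 − 238.54 = -2.03 m.
Hydraulic gradient: i = |Δh| / L = 2.03 / 858 = 0.00237.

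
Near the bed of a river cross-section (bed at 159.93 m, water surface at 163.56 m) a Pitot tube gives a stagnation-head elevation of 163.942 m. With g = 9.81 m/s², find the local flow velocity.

v ≈ 2.74 m/s

Near the bed, under hydrostatic conditions, the piezometric head (z + ψ) equals the free-surface elevation, 163.56 m.
Velocity head = total − piezometric = 163.942 − 163.56 = 0.382 m.
v = √(2g·h_v) = √(2 × 9.81 × 0.382) = 2.74 m/s.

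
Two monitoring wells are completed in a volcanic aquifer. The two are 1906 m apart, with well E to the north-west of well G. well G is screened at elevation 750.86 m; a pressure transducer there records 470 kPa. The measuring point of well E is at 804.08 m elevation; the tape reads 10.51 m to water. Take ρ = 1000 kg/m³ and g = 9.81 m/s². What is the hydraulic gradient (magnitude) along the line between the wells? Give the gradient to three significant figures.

Pressure head at well G: ψ = P/(ρg) = 470×1000 / (1000 × 9.81) = 47.91 m.
Total head at well G: h = z + ψ = 750.86 + 47.91 = 798.77 m.
Total head at well E: h = 804.08 − 10.51 = 793.57 m.
Head difference: h(well G) − h(well E) = 798.77 − 793.57 = 5.20 m.
Hydraulic gradient: i = |Δh| / L = 5.20 / 1906 = 0.00273.

i ≈ 0.00273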